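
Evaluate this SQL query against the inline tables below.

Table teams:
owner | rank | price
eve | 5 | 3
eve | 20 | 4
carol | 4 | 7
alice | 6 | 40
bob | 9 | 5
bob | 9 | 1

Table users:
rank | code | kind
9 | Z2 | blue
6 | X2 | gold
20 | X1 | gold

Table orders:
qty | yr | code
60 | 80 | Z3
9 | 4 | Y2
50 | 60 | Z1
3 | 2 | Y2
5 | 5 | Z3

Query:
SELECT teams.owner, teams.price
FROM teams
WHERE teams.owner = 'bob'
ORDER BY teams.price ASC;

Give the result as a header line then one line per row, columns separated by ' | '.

After WHERE (2 rows):
teams.owner | teams.rank | teams.price
bob | 9 | 5
bob | 9 | 1
After SELECT (2 rows):
teams.owner | teams.price
bob | 5
bob | 1
After ORDER BY (2 rows):
teams.owner | teams.price
bob | 1
bob | 5

== RESULT ==
teams.owner | teams.price
bob | 1
bob | 5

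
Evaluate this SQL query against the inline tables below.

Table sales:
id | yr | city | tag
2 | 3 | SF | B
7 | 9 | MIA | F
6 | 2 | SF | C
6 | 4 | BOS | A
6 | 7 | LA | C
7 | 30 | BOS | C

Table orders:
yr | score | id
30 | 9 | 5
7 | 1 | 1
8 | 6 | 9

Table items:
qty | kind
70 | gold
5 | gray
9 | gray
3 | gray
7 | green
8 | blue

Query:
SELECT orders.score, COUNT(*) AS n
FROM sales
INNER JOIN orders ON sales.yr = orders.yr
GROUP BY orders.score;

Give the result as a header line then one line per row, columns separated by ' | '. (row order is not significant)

== RESULT ==
orders.score | n
1 | 1
9 | 1

Derivation:
After JOIN orders (2 rows):
sales.id | sales.yr | sales.city | sales.tag | orders.yr | orders.score | orders.id
6 | 7 | LA | C | 7 | 1 | 1
7 | 30 | BOS | C | 30 | 9 | 5
After GROUP BY (2 rows):
orders.score | n
1 | 1
9 | 1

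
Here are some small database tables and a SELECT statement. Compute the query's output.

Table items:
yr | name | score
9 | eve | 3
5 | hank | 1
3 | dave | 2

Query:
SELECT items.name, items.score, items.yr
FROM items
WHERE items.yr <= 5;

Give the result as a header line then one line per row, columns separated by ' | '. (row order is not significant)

After WHERE (2 rows):
items.yr | items.name | items.score
5 | hank | 1
3 | dave | 2
After SELECT (2 rows):
items.name | items.score | items.yr
hank | 1 | 5
dave | 2 | 3

== RESULT ==
items.name | items.score | items.yr
hank | 1 | 5
dave | 2 | 3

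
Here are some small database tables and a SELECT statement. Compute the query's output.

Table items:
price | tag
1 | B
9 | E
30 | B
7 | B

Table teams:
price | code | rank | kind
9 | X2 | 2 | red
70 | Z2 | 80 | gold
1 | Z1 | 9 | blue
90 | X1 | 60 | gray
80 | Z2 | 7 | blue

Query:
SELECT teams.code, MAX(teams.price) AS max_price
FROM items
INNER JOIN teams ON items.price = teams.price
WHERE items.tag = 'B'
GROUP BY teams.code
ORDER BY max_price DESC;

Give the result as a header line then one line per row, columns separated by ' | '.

After JOIN teams (2 rows):
items.price | items.tag | teams.price | teams.code | teams.rank | teams.kind
1 | B | 1 | Z1 | 9 | blue
9 | E | 9 | X2 | 2 | red
After WHERE (1 rows):
items.price | items.tag | teams.price | teams.code | teams.rank | teams.kind
1 | B | 1 | Z1 | 9 | blue
After GROUP BY (1 rows):
teams.code | max_price
Z1 | 1
After ORDER BY (1 rows):
teams.code | max_price
Z1 | 1

== RESULT ==
teams.code | max_price
Z1 | 1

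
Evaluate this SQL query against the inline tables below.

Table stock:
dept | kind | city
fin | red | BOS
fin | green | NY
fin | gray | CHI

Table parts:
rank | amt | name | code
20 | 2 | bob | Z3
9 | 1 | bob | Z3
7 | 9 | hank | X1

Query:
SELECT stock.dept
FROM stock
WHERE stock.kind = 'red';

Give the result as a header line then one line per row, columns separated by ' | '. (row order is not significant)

== RESULT ==
stock.dept
fin

Derivation:
After WHERE (1 rows):
stock.dept | stock.kind | stock.city
fin | red | BOS
After SELECT (1 rows):
stock.dept
fin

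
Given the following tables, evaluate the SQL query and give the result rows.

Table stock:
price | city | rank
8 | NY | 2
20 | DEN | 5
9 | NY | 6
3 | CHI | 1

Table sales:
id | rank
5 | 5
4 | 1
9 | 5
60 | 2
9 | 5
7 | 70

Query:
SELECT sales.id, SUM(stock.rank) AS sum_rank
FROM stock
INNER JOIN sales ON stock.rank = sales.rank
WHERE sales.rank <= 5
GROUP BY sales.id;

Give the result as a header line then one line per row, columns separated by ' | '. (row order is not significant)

== RESULT ==
sales.id | sum_rank
60 | 2
5 | 5
9 | 10
4 | 1

Derivation:
After JOIN sales (5 rows):
stock.price | stock.city | stock.rank | sales.id | sales.rank
8 | NY | 2 | 60 | 2
20 | DEN | 5 | 5 | 5
20 | DEN | 5 | 9 | 5
20 | DEN | 5 | 9 | 5
3 | CHI | 1 | 4 | 1
After WHERE (5 rows):
stock.price | stock.city | stock.rank | sales.id | sales.rank
8 | NY | 2 | 60 | 2
20 | DEN | 5 | 5 | 5
20 | DEN | 5 | 9 | 5
20 | DEN | 5 | 9 | 5
3 | CHI | 1 | 4 | 1
After GROUP BY (4 rows):
sales.id | sum_rank
60 | 2
5 | 5
9 | 10
4 | 1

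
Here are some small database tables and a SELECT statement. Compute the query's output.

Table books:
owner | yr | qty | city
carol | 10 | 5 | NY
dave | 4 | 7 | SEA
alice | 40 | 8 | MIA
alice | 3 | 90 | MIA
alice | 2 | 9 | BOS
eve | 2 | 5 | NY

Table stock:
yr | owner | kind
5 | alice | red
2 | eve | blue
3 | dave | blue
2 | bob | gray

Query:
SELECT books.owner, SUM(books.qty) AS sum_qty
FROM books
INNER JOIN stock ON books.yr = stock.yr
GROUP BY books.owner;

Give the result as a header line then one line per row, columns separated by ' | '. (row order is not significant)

== RESULT ==
books.owner | sum_qty
alice | 108
eve | 10

Derivation:
After JOIN stock (5 rows):
books.owner | books.yr | books.qty | books.city | stock.yr | stock.owner | stock.kind
alice | 3 | 90 | MIA | 3 | dave | blue
alice | 2 | 9 | BOS | 2 | eve | blue
alice | 2 | 9 | BOS | 2 | bob | gray
eve | 2 | 5 | NY | 2 | eve | blue
eve | 2 | 5 | NY | 2 | bob | gray
After GROUP BY (2 rows):
books.owner | sum_qty
alice | 108
eve | 10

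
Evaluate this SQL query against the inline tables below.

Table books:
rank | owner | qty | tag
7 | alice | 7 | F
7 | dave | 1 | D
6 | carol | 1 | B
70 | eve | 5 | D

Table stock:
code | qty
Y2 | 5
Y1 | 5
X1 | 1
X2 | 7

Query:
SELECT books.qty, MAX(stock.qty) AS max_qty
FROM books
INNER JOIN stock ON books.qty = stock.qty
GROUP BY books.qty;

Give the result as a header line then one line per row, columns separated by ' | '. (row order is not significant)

After JOIN stock (5 rows):
books.rank | books.owner | books.qty | books.tag | stock.code | stock.qty
7 | alice | 7 | F | X2 | 7
7 | dave | 1 | D | X1 | 1
6 | carol | 1 | B | X1 | 1
70 | eve | 5 | D | Y2 | 5
70 | eve | 5 | D | Y1 | 5
After GROUP BY (3 rows):
books.qty | max_qty
7 | 7
1 | 1
5 | 5

== RESULT ==
books.qty | max_qty
7 | 7
1 | 1
5 | 5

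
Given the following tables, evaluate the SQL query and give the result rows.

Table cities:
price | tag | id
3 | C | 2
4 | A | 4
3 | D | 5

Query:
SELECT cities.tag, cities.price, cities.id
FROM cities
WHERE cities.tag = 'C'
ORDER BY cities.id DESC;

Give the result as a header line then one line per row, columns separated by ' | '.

After WHERE (1 rows):
cities.price | cities.tag | cities.id
3 | C | 2
After SELECT (1 rows):
cities.tag | cities.price | cities.id
C | 3 | 2
After ORDER BY (1 rows):
cities.tag | cities.price | cities.id
C | 3 | 2

== RESULT ==
cities.tag | cities.price | cities.id
C | 3 | 2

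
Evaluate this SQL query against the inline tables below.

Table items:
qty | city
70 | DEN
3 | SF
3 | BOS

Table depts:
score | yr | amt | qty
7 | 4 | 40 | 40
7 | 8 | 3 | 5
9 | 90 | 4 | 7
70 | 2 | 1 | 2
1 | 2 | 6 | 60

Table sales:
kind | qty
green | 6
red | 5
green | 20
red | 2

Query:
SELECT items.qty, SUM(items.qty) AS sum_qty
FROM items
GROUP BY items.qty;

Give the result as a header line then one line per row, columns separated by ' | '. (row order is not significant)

After GROUP BY (2 rows):
items.qty | sum_qty
70 | 70
3 | 6

== RESULT ==
items.qty | sum_qty
70 | 70
3 | 6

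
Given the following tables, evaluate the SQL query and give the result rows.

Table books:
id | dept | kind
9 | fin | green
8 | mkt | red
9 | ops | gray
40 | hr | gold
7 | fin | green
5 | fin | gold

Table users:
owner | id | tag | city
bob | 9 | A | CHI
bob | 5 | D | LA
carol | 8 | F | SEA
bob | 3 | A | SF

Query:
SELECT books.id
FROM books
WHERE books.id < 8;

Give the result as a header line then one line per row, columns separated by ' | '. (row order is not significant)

== RESULT ==
books.id
7
5

Derivation:
After WHERE (2 rows):
books.id | books.dept | books.kind
7 | fin | green
5 | fin | gold
After SELECT (2 rows):
books.id
7
5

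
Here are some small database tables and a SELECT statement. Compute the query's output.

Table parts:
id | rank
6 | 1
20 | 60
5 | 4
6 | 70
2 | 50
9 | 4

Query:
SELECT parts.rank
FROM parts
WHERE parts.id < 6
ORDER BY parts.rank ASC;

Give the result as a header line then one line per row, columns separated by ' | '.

After WHERE (2 rows):
parts.id | parts.rank
5 | 4
2 | 50
After SELECT (2 rows):
parts.rank
4
50
After ORDER BY (2 rows):
parts.rank
4
50

== RESULT ==
parts.rank
4
50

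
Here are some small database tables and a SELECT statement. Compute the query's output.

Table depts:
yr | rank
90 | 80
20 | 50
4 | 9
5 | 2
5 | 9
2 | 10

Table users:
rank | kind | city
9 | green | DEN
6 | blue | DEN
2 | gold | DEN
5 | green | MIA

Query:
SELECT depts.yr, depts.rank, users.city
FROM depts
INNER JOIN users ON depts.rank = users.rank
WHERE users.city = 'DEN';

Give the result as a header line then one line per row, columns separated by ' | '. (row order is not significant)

After JOIN users (3 rows):
depts.yr | depts.rank | users.rank | users.kind | users.city
4 | 9 | 9 | green | DEN
5 | 2 | 2 | gold | DEN
5 | 9 | 9 | green | DEN
After WHERE (3 rows):
depts.yr | depts.rank | users.rank | users.kind | users.city
4 | 9 | 9 | green | DEN
5 | 2 | 2 | gold | DEN
5 | 9 | 9 | green | DEN
After SELECT (3 rows):
depts.yr | depts.rank | users.city
4 | 9 | DEN
5 | 2 | DEN
5 | 9 | DEN

== RESULT ==
depts.yr | depts.rank | users.city
4 | 9 | DEN
5 | 2 | DEN
5 | 9 | DEN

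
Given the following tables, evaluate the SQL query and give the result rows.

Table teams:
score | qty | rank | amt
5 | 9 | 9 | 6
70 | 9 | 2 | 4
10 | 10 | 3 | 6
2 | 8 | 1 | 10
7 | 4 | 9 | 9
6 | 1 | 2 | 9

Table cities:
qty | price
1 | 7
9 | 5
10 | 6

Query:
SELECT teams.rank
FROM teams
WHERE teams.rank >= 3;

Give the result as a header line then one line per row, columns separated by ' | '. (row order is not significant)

After WHERE (3 rows):
teams.score | teams.qty | teams.rank | teams.amt
5 | 9 | 9 | 6
10 | 10 | 3 | 6
7 | 4 | 9 | 9
After SELECT (3 rows):
teams.rank
9
3
9

== RESULT ==
teams.rank
9
3
9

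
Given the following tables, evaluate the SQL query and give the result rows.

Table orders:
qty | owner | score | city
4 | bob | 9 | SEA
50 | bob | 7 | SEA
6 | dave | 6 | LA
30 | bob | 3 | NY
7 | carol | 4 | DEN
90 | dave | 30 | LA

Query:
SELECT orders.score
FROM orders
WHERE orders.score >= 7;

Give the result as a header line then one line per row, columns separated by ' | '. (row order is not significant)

== RESULT ==
orders.score
9
7
30

Derivation:
After WHERE (3 rows):
orders.qty | orders.owner | orders.score | orders.city
4 | bob | 9 | SEA
50 | bob | 7 | SEA
90 | dave | 30 | LA
After SELECT (3 rows):
orders.score
9
7
30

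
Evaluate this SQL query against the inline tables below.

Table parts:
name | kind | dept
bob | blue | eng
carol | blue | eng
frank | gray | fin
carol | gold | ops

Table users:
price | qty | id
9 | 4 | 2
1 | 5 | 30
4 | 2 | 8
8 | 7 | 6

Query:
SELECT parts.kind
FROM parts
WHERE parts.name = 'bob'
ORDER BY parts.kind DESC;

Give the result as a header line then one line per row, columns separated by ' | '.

After WHERE (1 rows):
parts.name | parts.kind | parts.dept
bob | blue | eng
After SELECT (1 rows):
parts.kind
blue
After ORDER BY (1 rows):
parts.kind
blue

== RESULT ==
parts.kind
blue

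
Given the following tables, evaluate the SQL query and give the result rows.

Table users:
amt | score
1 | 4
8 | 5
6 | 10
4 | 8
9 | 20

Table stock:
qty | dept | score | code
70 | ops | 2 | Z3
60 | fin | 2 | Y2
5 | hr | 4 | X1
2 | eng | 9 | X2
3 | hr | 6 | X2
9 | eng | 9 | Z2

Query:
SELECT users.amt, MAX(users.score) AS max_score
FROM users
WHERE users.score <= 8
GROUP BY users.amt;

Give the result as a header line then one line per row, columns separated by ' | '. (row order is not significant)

== RESULT ==
users.amt | max_score
1 | 4
8 | 5
4 | 8

Derivation:
After WHERE (3 rows):
users.amt | users.score
1 | 4
8 | 5
4 | 8
After GROUP BY (3 rows):
users.amt | max_score
1 | 4
8 | 5
4 | 8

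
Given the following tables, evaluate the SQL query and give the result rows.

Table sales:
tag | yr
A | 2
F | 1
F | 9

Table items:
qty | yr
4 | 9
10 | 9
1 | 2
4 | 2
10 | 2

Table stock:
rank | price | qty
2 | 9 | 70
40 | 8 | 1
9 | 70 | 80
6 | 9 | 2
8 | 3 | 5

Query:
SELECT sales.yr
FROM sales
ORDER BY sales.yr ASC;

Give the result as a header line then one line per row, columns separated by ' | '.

After SELECT (3 rows):
sales.yr
2
1
9
After ORDER BY (3 rows):
sales.yr
1
2
9

== RESULT ==
sales.yr
1
2
9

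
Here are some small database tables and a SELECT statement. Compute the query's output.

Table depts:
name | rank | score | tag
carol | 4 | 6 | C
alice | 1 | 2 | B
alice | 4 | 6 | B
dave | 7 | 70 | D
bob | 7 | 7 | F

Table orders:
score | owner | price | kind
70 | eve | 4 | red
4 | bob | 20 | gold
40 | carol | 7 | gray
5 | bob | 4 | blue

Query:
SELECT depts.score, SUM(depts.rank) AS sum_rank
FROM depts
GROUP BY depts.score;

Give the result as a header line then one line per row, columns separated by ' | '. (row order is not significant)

After GROUP BY (4 rows):
depts.score | sum_rank
6 | 8
2 | 1
70 | 7
7 | 7

== RESULT ==
depts.score | sum_rank
6 | 8
2 | 1
70 | 7
7 | 7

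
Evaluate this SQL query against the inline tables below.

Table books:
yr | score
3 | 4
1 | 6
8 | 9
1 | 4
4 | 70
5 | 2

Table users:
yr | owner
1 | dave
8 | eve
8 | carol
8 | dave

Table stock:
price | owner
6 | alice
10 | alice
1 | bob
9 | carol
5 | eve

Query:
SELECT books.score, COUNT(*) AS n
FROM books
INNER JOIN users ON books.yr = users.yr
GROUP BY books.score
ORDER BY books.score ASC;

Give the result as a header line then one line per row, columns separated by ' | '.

After JOIN users (5 rows):
books.yr | books.score | users.yr | users.owner
1 | 6 | 1 | dave
8 | 9 | 8 | eve
8 | 9 | 8 | carol
8 | 9 | 8 | dave
1 | 4 | 1 | dave
After GROUP BY (3 rows):
books.score | n
6 | 1
9 | 3
4 | 1
After ORDER BY (3 rows):
books.score | n
4 | 1
6 | 1
9 | 3

== RESULT ==
books.score | n
4 | 1
6 | 1
9 | 3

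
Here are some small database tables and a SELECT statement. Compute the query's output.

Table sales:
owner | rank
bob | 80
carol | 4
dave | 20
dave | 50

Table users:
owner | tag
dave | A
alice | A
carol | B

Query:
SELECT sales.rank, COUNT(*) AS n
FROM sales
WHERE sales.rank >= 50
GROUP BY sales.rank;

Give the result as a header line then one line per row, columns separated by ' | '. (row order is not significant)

== RESULT ==
sales.rank | n
80 | 1
50 | 1

Derivation:
After WHERE (2 rows):
sales.owner | sales.rank
bob | 80
dave | 50
After GROUP BY (2 rows):
sales.rank | n
80 | 1
50 | 1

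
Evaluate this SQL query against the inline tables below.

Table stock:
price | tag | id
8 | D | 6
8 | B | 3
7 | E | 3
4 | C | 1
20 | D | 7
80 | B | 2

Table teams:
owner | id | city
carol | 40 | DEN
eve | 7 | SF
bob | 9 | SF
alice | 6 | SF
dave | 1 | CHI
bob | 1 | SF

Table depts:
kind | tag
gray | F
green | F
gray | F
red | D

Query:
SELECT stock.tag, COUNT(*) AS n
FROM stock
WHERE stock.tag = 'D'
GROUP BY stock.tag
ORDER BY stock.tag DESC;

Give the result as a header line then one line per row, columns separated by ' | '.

After WHERE (2 rows):
stock.price | stock.tag | stock.id
8 | D | 6
20 | D | 7
After GROUP BY (1 rows):
stock.tag | n
D | 2
After ORDER BY (1 rows):
stock.tag | n
D | 2

== RESULT ==
stock.tag | n
D | 2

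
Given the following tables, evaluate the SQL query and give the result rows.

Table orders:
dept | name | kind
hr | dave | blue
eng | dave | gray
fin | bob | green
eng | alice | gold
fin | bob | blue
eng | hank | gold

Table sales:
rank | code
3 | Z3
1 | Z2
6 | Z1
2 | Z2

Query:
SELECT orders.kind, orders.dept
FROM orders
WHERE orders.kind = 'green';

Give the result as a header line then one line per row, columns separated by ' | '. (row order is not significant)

== RESULT ==
orders.kind | orders.dept
green | fin

Derivation:
After WHERE (1 rows):
orders.dept | orders.name | orders.kind
fin | bob | green
After SELECT (1 rows):
orders.kind | orders.dept
green | fin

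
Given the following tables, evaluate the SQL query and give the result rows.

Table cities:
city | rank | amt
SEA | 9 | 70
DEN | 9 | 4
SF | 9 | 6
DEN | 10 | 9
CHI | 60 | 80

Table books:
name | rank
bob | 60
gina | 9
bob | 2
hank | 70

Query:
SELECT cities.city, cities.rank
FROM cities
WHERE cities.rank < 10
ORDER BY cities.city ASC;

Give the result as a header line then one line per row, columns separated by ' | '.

After WHERE (3 rows):
cities.city | cities.rank | cities.amt
SEA | 9 | 70
DEN | 9 | 4
SF | 9 | 6
After SELECT (3 rows):
cities.city | cities.rank
SEA | 9
DEN | 9
SF | 9
After ORDER BY (3 rows):
cities.city | cities.rank
DEN | 9
SEA | 9
SF | 9

== RESULT ==
cities.city | cities.rank
DEN | 9
SEA | 9
SF | 9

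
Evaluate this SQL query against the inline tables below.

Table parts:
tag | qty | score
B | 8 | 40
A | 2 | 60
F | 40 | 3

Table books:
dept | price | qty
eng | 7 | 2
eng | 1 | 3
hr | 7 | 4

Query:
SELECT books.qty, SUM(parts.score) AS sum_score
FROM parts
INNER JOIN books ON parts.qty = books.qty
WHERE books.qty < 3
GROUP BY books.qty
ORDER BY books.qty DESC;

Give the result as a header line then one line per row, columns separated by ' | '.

After JOIN books (1 rows):
parts.tag | parts.qty | parts.score | books.dept | books.price | books.qty
A | 2 | 60 | eng | 7 | 2
After WHERE (1 rows):
parts.tag | parts.qty | parts.score | books.dept | books.price | books.qty
A | 2 | 60 | eng | 7 | 2
After GROUP BY (1 rows):
books.qty | sum_score
2 | 60
After ORDER BY (1 rows):
books.qty | sum_score
2 | 60

== RESULT ==
books.qty | sum_score
2 | 60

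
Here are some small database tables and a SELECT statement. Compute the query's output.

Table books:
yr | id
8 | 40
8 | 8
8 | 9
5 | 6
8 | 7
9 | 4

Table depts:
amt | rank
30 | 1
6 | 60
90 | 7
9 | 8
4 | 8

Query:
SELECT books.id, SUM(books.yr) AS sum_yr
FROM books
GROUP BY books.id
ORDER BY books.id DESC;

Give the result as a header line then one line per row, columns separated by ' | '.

== RESULT ==
books.id | sum_yr
40 | 8
9 | 8
8 | 8
7 | 8
6 | 5
4 | 9

Derivation:
After GROUP BY (6 rows):
books.id | sum_yr
40 | 8
8 | 8
9 | 8
6 | 5
7 | 8
4 | 9
After ORDER BY (6 rows):
books.id | sum_yr
40 | 8
9 | 8
8 | 8
7 | 8
6 | 5
4 | 9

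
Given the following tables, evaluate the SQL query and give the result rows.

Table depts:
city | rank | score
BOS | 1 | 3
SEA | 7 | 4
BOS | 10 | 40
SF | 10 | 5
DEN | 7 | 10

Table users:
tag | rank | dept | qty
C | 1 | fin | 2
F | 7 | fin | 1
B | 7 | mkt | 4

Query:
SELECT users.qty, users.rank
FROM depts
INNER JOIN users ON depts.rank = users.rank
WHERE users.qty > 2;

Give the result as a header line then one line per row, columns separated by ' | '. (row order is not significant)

== RESULT ==
users.qty | users.rank
4 | 7
4 | 7

Derivation:
After JOIN users (5 rows):
depts.city | depts.rank | depts.score | users.tag | users.rank | users.dept | users.qty
BOS | 1 | 3 | C | 1 | fin | 2
SEA | 7 | 4 | F | 7 | fin | 1
SEA | 7 | 4 | B | 7 | mkt | 4
DEN | 7 | 10 | F | 7 | fin | 1
DEN | 7 | 10 | B | 7 | mkt | 4
After WHERE (2 rows):
depts.city | depts.rank | depts.score | users.tag | users.rank | users.dept | users.qty
SEA | 7 | 4 | B | 7 | mkt | 4
DEN | 7 | 10 | B | 7 | mkt | 4
After SELECT (2 rows):
users.qty | users.rank
4 | 7
4 | 7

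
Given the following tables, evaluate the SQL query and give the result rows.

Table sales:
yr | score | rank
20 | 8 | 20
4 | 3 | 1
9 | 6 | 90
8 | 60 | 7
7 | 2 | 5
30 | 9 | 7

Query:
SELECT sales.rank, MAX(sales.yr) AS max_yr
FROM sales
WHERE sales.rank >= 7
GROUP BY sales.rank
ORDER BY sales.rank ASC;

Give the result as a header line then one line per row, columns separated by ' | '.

== RESULT ==
sales.rank | max_yr
7 | 30
20 | 20
90 | 9

Derivation:
After WHERE (4 rows):
sales.yr | sales.score | sales.rank
20 | 8 | 20
9 | 6 | 90
8 | 60 | 7
30 | 9 | 7
After GROUP BY (3 rows):
sales.rank | max_yr
20 | 20
90 | 9
7 | 30
After ORDER BY (3 rows):
sales.rank | max_yr
7 | 30
20 | 20
90 | 9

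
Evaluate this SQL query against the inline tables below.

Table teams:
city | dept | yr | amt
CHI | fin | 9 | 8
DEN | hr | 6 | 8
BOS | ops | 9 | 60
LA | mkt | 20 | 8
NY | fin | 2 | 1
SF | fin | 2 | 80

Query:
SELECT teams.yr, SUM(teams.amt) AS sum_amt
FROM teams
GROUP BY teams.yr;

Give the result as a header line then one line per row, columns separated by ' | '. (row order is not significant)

After GROUP BY (4 rows):
teams.yr | sum_amt
9 | 68
6 | 8
20 | 8
2 | 81

== RESULT ==
teams.yr | sum_amt
9 | 68
6 | 8
20 | 8
2 | 81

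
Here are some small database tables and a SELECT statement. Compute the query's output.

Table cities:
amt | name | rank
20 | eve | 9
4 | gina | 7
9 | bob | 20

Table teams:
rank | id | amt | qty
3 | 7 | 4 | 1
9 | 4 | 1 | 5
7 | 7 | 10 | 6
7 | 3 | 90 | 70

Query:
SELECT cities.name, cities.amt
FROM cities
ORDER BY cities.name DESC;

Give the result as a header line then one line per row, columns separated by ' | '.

After SELECT (3 rows):
cities.name | cities.amt
eve | 20
gina | 4
bob | 9
After ORDER BY (3 rows):
cities.name | cities.amt
gina | 4
eve | 20
bob | 9

== RESULT ==
cities.name | cities.amt
gina | 4
eve | 20
bob | 9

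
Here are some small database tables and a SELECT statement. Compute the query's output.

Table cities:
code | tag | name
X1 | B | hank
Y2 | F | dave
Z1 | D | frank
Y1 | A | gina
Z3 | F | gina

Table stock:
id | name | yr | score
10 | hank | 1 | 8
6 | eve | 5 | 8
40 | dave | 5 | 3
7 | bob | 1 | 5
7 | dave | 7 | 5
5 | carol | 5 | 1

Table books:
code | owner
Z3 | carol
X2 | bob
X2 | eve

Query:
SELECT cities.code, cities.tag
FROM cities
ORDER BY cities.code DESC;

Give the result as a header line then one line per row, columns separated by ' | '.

After SELECT (5 rows):
cities.code | cities.tag
X1 | B
Y2 | F
Z1 | D
Y1 | A
Z3 | F
After ORDER BY (5 rows):
cities.code | cities.tag
Z3 | F
Z1 | D
Y2 | F
Y1 | A
X1 | B

== RESULT ==
cities.code | cities.tag
Z3 | F
Z1 | D
Y2 | F
Y1 | A
X1 | B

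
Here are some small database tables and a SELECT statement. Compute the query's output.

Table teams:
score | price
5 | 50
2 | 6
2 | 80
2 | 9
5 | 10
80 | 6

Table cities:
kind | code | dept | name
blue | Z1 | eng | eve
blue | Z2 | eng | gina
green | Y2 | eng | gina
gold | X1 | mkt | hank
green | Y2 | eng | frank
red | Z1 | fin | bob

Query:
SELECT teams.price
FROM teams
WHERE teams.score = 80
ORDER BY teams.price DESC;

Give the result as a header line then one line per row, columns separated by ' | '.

== RESULT ==
teams.price
6

Derivation:
After WHERE (1 rows):
teams.score | teams.price
80 | 6
After SELECT (1 rows):
teams.price
6
After ORDER BY (1 rows):
teams.price
6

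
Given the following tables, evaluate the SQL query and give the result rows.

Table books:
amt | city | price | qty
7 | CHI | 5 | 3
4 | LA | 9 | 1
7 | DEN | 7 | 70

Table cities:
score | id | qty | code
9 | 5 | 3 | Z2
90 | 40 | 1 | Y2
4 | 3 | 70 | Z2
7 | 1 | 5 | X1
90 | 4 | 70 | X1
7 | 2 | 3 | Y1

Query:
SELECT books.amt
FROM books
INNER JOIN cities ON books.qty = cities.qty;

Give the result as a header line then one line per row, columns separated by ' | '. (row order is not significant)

== RESULT ==
books.amt
7
7
4
7
7

Derivation:
After JOIN cities (5 rows):
books.amt | books.city | books.price | books.qty | cities.score | cities.id | cities.qty | cities.code
7 | CHI | 5 | 3 | 9 | 5 | 3 | Z2
7 | CHI | 5 | 3 | 7 | 2 | 3 | Y1
4 | LA | 9 | 1 | 90 | 40 | 1 | Y2
7 | DEN | 7 | 70 | 4 | 3 | 70 | Z2
7 | DEN | 7 | 70 | 90 | 4 | 70 | X1
After SELECT (5 rows):
books.amt
7
7
4
7
7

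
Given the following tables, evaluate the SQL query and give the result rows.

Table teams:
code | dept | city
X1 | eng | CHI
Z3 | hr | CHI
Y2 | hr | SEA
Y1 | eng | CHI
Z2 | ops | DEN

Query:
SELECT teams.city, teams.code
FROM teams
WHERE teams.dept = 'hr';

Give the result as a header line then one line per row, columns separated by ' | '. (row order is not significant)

After WHERE (2 rows):
teams.code | teams.dept | teams.city
Z3 | hr | CHI
Y2 | hr | SEA
After SELECT (2 rows):
teams.city | teams.code
CHI | Z3
SEA | Y2

== RESULT ==
teams.city | teams.code
CHI | Z3
SEA | Y2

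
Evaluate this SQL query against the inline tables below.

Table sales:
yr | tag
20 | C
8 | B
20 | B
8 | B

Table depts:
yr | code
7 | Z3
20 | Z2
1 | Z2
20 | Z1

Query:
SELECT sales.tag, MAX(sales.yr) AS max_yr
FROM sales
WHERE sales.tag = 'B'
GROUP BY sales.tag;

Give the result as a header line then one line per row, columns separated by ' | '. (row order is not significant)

After WHERE (3 rows):
sales.yr | sales.tag
8 | B
20 | B
8 | B
After GROUP BY (1 rows):
sales.tag | max_yr
B | 20

== RESULT ==
sales.tag | max_yr
B | 20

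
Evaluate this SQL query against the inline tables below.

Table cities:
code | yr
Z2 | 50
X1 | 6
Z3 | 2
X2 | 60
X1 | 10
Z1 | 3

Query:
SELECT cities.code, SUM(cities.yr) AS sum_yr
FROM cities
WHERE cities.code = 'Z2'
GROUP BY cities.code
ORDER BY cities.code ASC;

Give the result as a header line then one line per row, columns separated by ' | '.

After WHERE (1 rows):
cities.code | cities.yr
Z2 | 50
After GROUP BY (1 rows):
cities.code | sum_yr
Z2 | 50
After ORDER BY (1 rows):
cities.code | sum_yr
Z2 | 50

== RESULT ==
cities.code | sum_yr
Z2 | 50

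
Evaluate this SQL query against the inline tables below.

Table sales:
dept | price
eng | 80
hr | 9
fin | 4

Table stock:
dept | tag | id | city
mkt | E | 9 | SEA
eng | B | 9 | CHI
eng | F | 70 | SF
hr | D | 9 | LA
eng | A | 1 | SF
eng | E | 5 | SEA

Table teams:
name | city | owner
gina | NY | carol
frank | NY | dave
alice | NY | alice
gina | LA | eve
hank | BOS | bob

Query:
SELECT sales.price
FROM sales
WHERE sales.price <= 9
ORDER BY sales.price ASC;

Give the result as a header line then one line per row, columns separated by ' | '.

After WHERE (2 rows):
sales.dept | sales.price
hr | 9
fin | 4
After SELECT (2 rows):
sales.price
9
4
After ORDER BY (2 rows):
sales.price
4
9

== RESULT ==
sales.price
4
9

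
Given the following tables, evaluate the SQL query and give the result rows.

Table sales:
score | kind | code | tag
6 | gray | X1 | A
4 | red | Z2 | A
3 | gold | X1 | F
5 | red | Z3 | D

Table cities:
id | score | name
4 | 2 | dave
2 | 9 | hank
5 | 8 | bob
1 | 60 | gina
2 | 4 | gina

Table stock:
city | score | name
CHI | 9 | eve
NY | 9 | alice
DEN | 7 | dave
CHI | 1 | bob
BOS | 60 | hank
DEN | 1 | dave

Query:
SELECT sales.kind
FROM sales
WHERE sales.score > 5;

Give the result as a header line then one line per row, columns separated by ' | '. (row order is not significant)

After WHERE (1 rows):
sales.score | sales.kind | sales.code | sales.tag
6 | gray | X1 | A
After SELECT (1 rows):
sales.kind
gray

== RESULT ==
sales.kind
gray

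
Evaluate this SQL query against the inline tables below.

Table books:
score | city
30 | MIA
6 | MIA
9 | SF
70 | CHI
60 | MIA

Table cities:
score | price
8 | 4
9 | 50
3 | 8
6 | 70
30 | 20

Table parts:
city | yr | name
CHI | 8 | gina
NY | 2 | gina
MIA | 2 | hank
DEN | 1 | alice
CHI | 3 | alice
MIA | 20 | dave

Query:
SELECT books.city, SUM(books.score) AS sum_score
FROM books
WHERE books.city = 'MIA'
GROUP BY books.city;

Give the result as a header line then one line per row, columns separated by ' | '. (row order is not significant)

== RESULT ==
books.city | sum_score
MIA | 96

Derivation:
After WHERE (3 rows):
books.score | books.city
30 | MIA
6 | MIA
60 | MIA
After GROUP BY (1 rows):
books.city | sum_score
MIA | 96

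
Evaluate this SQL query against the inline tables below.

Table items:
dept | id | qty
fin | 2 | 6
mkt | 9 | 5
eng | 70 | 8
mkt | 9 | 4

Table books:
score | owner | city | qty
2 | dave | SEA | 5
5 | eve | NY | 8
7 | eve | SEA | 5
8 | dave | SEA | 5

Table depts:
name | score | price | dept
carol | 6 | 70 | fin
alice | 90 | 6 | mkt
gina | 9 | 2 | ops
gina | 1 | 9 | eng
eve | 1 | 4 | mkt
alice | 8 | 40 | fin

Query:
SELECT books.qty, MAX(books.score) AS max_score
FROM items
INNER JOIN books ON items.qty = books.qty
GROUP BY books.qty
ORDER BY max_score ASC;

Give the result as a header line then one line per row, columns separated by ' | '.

== RESULT ==
books.qty | max_score
8 | 5
5 | 8

Derivation:
After JOIN books (4 rows):
items.dept | items.id | items.qty | books.score | books.owner | books.city | books.qty
mkt | 9 | 5 | 2 | dave | SEA | 5
mkt | 9 | 5 | 7 | eve | SEA | 5
mkt | 9 | 5 | 8 | dave | SEA | 5
eng | 70 | 8 | 5 | eve | NY | 8
After GROUP BY (2 rows):
books.qty | max_score
5 | 8
8 | 5
After ORDER BY (2 rows):
books.qty | max_score
8 | 5
5 | 8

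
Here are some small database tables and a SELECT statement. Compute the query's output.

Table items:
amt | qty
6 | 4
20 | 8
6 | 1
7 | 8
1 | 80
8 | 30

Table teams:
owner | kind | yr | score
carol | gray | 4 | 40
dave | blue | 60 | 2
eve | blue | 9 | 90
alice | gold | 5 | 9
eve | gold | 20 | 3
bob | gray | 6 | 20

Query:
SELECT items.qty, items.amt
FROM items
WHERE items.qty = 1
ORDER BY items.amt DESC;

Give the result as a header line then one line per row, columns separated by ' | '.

== RESULT ==
items.qty | items.amt
1 | 6

Derivation:
After WHERE (1 rows):
items.amt | items.qty
6 | 1
After SELECT (1 rows):
items.qty | items.amt
1 | 6
After ORDER BY (1 rows):
items.qty | items.amt
1 | 6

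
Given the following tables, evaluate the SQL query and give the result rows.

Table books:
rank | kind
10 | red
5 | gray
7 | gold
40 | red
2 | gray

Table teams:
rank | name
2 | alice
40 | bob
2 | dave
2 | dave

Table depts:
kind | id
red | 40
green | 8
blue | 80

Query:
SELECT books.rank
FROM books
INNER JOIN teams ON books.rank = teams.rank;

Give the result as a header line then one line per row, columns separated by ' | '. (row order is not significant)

After JOIN teams (4 rows):
books.rank | books.kind | teams.rank | teams.name
40 | red | 40 | bob
2 | gray | 2 | alice
2 | gray | 2 | dave
2 | gray | 2 | dave
After SELECT (4 rows):
books.rank
40
2
2
2

== RESULT ==
books.rank
40
2
2
2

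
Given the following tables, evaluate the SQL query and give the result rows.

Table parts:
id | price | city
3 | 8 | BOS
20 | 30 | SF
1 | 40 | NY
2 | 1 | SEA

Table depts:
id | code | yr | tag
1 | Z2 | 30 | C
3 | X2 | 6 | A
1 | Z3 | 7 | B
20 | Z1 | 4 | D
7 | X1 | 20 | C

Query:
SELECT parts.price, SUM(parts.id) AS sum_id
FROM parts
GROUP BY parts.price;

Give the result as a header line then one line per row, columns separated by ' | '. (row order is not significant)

== RESULT ==
parts.price | sum_id
8 | 3
30 | 20
40 | 1
1 | 2

Derivation:
After GROUP BY (4 rows):
parts.price | sum_id
8 | 3
30 | 20
40 | 1
1 | 2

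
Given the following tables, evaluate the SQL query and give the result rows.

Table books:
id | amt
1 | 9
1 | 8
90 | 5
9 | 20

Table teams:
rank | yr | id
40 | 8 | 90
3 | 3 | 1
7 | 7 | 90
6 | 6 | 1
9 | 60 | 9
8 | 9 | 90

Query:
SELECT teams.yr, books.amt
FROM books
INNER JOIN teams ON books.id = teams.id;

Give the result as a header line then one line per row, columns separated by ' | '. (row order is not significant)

After JOIN teams (8 rows):
books.id | books.amt | teams.rank | teams.yr | teams.id
1 | 9 | 3 | 3 | 1
1 | 9 | 6 | 6 | 1
1 | 8 | 3 | 3 | 1
1 | 8 | 6 | 6 | 1
90 | 5 | 40 | 8 | 90
90 | 5 | 7 | 7 | 90
90 | 5 | 8 | 9 | 90
9 | 20 | 9 | 60 | 9
After SELECT (8 rows):
teams.yr | books.amt
3 | 9
6 | 9
3 | 8
6 | 8
8 | 5
7 | 5
9 | 5
60 | 20

== RESULT ==
teams.yr | books.amt
3 | 9
6 | 9
3 | 8
6 | 8
8 | 5
7 | 5
9 | 5
60 | 20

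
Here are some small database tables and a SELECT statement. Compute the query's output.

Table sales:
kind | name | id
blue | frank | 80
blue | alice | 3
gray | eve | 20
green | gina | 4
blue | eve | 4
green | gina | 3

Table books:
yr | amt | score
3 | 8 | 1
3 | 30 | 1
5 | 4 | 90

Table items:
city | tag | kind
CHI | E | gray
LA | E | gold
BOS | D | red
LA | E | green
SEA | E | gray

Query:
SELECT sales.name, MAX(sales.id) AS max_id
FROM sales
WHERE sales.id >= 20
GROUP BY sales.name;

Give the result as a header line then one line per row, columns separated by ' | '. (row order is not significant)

After WHERE (2 rows):
sales.kind | sales.name | sales.id
blue | frank | 80
gray | eve | 20
After GROUP BY (2 rows):
sales.name | max_id
frank | 80
eve | 20

== RESULT ==
sales.name | max_id
frank | 80
eve | 20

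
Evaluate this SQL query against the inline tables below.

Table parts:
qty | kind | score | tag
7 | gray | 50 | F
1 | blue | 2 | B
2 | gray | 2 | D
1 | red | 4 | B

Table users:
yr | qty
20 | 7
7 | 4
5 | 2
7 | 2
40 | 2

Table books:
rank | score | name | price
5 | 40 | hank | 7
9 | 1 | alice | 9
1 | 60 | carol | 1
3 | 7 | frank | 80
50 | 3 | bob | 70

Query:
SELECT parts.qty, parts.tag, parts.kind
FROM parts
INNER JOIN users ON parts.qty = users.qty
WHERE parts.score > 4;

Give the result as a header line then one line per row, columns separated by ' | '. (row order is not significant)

After JOIN users (4 rows):
parts.qty | parts.kind | parts.score | parts.tag | users.yr | users.qty
7 | gray | 50 | F | 20 | 7
2 | gray | 2 | D | 5 | 2
2 | gray | 2 | D | 7 | 2
2 | gray | 2 | D | 40 | 2
After WHERE (1 rows):
parts.qty | parts.kind | parts.score | parts.tag | users.yr | users.qty
7 | gray | 50 | F | 20 | 7
After SELECT (1 rows):
parts.qty | parts.tag | parts.kind
7 | F | gray

== RESULT ==
parts.qty | parts.tag | parts.kind
7 | F | gray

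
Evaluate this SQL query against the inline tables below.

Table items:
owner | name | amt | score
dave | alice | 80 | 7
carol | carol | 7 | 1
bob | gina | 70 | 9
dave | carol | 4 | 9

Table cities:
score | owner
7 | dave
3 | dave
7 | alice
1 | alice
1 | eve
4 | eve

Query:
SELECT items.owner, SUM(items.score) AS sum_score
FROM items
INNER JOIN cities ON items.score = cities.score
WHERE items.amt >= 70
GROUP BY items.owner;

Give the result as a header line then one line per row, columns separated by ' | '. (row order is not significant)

== RESULT ==
items.owner | sum_score
dave | 14

Derivation:
After JOIN cities (4 rows):
items.owner | items.name | items.amt | items.score | cities.score | cities.owner
dave | alice | 80 | 7 | 7 | dave
dave | alice | 80 | 7 | 7 | alice
carol | carol | 7 | 1 | 1 | alice
carol | carol | 7 | 1 | 1 | eve
After WHERE (2 rows):
items.owner | items.name | items.amt | items.score | cities.score | cities.owner
dave | alice | 80 | 7 | 7 | dave
dave | alice | 80 | 7 | 7 | alice
After GROUP BY (1 rows):
items.owner | sum_score
dave | 14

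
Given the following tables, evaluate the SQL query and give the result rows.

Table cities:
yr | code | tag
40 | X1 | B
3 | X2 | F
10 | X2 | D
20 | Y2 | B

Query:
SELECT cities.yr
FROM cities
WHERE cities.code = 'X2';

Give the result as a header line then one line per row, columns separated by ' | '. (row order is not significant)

After WHERE (2 rows):
cities.yr | cities.code | cities.tag
3 | X2 | F
10 | X2 | D
After SELECT (2 rows):
cities.yr
3
10

== RESULT ==
cities.yr
3
10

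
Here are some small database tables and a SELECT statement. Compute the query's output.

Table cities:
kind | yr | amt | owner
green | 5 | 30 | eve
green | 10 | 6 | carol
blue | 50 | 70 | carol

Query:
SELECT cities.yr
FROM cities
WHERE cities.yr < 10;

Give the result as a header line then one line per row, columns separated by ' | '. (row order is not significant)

After WHERE (1 rows):
cities.kind | cities.yr | cities.amt | cities.owner
green | 5 | 30 | eve
After SELECT (1 rows):
cities.yr
5

== RESULT ==
cities.yr
5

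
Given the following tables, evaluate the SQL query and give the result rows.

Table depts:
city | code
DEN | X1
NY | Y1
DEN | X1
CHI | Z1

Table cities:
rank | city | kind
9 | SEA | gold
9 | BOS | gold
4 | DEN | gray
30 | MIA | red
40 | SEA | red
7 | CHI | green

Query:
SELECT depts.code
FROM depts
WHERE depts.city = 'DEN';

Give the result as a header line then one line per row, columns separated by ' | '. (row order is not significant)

After WHERE (2 rows):
depts.city | depts.code
DEN | X1
DEN | X1
After SELECT (2 rows):
depts.code
X1
X1

== RESULT ==
depts.code
X1
X1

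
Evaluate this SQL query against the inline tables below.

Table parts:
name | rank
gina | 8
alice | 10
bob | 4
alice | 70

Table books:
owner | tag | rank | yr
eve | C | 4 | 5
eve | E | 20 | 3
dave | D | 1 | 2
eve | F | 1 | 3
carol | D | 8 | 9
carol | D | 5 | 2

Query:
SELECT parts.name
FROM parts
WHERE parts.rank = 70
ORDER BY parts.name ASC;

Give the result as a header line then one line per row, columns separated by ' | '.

== RESULT ==
parts.name
alice

Derivation:
After WHERE (1 rows):
parts.name | parts.rank
alice | 70
After SELECT (1 rows):
parts.name
alice
After ORDER BY (1 rows):
parts.name
alice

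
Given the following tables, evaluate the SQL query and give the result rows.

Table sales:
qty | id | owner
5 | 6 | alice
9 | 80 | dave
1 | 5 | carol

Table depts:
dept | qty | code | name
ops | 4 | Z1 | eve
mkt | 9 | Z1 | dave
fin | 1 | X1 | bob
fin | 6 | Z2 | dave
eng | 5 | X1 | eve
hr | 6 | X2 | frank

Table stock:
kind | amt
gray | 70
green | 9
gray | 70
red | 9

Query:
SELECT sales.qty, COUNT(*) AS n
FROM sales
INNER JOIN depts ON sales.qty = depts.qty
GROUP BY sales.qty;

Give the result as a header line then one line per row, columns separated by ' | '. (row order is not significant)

== RESULT ==
sales.qty | n
5 | 1
9 | 1
1 | 1

Derivation:
After JOIN depts (3 rows):
sales.qty | sales.id | sales.owner | depts.dept | depts.qty | depts.code | depts.name
5 | 6 | alice | eng | 5 | X1 | eve
9 | 80 | dave | mkt | 9 | Z1 | dave
1 | 5 | carol | fin | 1 | X1 | bob
After GROUP BY (3 rows):
sales.qty | n
5 | 1
9 | 1
1 | 1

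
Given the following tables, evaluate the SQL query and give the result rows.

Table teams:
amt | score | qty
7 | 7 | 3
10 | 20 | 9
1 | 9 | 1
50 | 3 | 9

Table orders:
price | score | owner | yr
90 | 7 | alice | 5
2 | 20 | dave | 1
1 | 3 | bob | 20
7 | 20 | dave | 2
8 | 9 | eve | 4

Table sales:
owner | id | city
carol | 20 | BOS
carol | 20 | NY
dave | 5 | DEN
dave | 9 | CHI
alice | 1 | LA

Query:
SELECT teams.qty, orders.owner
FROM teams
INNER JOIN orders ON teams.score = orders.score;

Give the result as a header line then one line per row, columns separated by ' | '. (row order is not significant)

== RESULT ==
teams.qty | orders.owner
3 | alice
9 | dave
9 | dave
1 | eve
9 | bob

Derivation:
After JOIN orders (5 rows):
teams.amt | teams.score | teams.qty | orders.price | orders.score | orders.owner | orders.yr
7 | 7 | 3 | 90 | 7 | alice | 5
10 | 20 | 9 | 2 | 20 | dave | 1
10 | 20 | 9 | 7 | 20 | dave | 2
1 | 9 | 1 | 8 | 9 | eve | 4
50 | 3 | 9 | 1 | 3 | bob | 20
After SELECT (5 rows):
teams.qty | orders.owner
3 | alice
9 | dave
9 | dave
1 | eve
9 | bob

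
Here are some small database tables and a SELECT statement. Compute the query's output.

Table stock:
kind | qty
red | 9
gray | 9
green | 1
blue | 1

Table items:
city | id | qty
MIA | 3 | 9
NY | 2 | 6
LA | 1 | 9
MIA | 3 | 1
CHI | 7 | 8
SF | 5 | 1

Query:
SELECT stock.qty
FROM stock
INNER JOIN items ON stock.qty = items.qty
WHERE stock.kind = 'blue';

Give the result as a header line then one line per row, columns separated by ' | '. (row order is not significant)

== RESULT ==
stock.qty
1
1

Derivation:
After JOIN items (8 rows):
stock.kind | stock.qty | items.city | items.id | items.qty
red | 9 | MIA | 3 | 9
red | 9 | LA | 1 | 9
gray | 9 | MIA | 3 | 9
gray | 9 | LA | 1 | 9
green | 1 | MIA | 3 | 1
green | 1 | SF | 5 | 1
blue | 1 | MIA | 3 | 1
blue | 1 | SF | 5 | 1
After WHERE (2 rows):
stock.kind | stock.qty | items.city | items.id | items.qty
blue | 1 | MIA | 3 | 1
blue | 1 | SF | 5 | 1
After SELECT (2 rows):
stock.qty
1
1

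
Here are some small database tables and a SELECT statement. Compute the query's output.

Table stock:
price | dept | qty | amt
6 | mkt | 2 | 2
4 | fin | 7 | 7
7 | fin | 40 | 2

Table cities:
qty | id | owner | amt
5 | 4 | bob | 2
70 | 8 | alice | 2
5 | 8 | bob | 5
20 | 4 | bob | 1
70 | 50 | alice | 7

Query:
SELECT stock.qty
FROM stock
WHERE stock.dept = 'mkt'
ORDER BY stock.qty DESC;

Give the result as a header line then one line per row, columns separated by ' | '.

After WHERE (1 rows):
stock.price | stock.dept | stock.qty | stock.amt
6 | mkt | 2 | 2
After SELECT (1 rows):
stock.qty
2
After ORDER BY (1 rows):
stock.qty
2

== RESULT ==
stock.qty
2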